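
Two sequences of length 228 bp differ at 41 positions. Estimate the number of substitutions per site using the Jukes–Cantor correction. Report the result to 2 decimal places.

0.21

p = 41/228 ≈ 0.179825.
d = −(3/4) ln(1 − 4p/3) = −0.75 ln(1 − 0.239767) = −0.75 ln(0.760233)
  = −0.75 × (-0.274130) = 0.205598 substitutions/site.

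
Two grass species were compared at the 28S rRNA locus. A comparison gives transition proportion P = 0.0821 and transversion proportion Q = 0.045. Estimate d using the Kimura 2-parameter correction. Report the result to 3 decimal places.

Under the Kimura two-parameter model, d = −½ ln(1 − 2P − Q) − ¼ ln(1 − 2Q).
1 − 2P − Q = 0.7908, giving −½ ln(0.7908) = 0.117355.
1 − 2Q = 0.91, giving −¼ ln(0.91) = 0.023578.
d = 0.117355 + 0.023578 = 0.140933.

0.141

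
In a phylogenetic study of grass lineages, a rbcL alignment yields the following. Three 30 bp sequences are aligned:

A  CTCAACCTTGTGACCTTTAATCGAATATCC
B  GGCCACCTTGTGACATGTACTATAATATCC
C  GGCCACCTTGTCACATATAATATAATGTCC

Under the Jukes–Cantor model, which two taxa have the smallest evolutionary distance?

B and C

A–B: 8/30 differ, p = 0.267, d = 0.330.
A–C: 9/30 differ, p = 0.300, d = 0.383.
B–C: 4/30 differ, p = 0.133, d = 0.147.
The smallest distance is between B and C.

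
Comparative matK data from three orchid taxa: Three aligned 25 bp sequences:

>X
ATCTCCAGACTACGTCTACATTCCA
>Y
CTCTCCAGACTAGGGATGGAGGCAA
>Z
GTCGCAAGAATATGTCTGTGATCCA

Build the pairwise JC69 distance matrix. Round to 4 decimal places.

d(X,Y) = 0.4904, d(X,Z) = 0.4904, d(Y,Z) = 0.7662

X–Y: 9/25 sites differ → p = 0.36, d = −0.75 ln(1 − 0.48) = 0.490445 ≈ 0.4904.
X–Z: 9/25 sites differ → p = 0.36, d = −0.75 ln(1 − 0.48) = 0.490445 ≈ 0.4904.
Y–Z: 12/25 sites differ → p = 0.48, d = −0.75 ln(1 − 0.64) = 0.766238 ≈ 0.7662.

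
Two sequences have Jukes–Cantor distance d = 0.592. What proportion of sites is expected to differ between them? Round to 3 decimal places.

0.409

p = (3/4)(1 − e^(−4d/3)) = 0.75 × (1 − e^(-0.789333)) = 0.75 × (1 − 0.454148) = 0.409389.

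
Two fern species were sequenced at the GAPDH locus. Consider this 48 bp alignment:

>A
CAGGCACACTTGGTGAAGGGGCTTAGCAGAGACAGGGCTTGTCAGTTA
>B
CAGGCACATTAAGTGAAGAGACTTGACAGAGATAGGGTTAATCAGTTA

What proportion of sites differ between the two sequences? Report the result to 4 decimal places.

The sequences differ at 11 of 48 positions.
p = 11/48 = 0.229166… ≈ 0.2292 (to 4 d.p.).

0.2292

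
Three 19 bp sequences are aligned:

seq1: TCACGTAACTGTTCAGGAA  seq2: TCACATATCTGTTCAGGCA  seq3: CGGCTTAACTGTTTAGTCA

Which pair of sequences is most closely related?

seq1–seq2: 3/19 differ, p = 0.158, d = 0.177.
seq1–seq3: 7/19 differ, p = 0.368, d = 0.507.
seq2–seq3: 7/19 differ, p = 0.368, d = 0.507.
The smallest distance is between seq1 and seq2.

seq1 and seq2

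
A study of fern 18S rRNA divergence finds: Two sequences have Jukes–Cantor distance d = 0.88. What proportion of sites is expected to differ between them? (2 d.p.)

0.52

p = (3/4)(1 − e^(−4d/3)) = 0.75 × (1 − e^(-1.173333)) = 0.75 × (1 − 0.309334) = 0.518000.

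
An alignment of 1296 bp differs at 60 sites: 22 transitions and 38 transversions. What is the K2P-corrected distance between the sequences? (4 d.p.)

P = 22/1296 ≈ 0.016975 and Q = 38/1296 ≈ 0.029321.
Under the Kimura two-parameter model, d = −½ ln(1 − 2P − Q) − ¼ ln(1 − 2Q).
1 − 2P − Q = 0.936729, giving −½ ln(0.936729) = 0.032681.
1 − 2Q = 0.941358, giving −¼ ln(0.941358) = 0.015108.
d = 0.032681 + 0.015108 = 0.047789.

0.0478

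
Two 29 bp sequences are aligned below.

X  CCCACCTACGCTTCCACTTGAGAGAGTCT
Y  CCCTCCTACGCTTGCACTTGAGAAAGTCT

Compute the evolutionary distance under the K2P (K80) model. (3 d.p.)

0.111

Of 29 sites, 1 differences are transitions and 2 are transversions, so P = 1/29 ≈ 0.034483 and Q = 2/29 ≈ 0.068966.
Under the Kimura two-parameter model, d = −½ ln(1 − 2P − Q) − ¼ ln(1 − 2Q).
1 − 2P − Q = 0.862068, giving −½ ln(0.862068) = 0.074211.
1 − 2Q = 0.862068, giving −¼ ln(0.862068) = 0.037105.
d = 0.074211 + 0.037105 = 0.111316.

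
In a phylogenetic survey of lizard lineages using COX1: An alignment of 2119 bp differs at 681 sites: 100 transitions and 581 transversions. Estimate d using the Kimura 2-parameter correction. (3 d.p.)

0.429

P = 100/2119 ≈ 0.047192 and Q = 581/2119 ≈ 0.274186.
Under the Kimura two-parameter model, d = −½ ln(1 − 2P − Q) − ¼ ln(1 − 2Q).
1 − 2P − Q = 0.63143, giving −½ ln(0.63143) = 0.229884.
1 − 2Q = 0.451628, giving −¼ ln(0.451628) = 0.198724.
d = 0.229884 + 0.198724 = 0.428608.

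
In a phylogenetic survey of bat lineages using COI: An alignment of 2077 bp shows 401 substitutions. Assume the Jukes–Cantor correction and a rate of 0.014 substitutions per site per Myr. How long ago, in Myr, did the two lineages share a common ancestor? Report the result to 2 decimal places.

p = 401/2077 ≈ 0.193067.
d = −(3/4) ln(1 − 4p/3) = −0.75 ln(1 − 0.257423) = −0.75 ln(0.742577)
  = −0.75 × (-0.297629) = 0.223222 substitutions/site.
Under a molecular clock d = 2μt, so t = d/(2μ) = 0.223222 / (2 × 0.014) = 7.97 Myr.

7.97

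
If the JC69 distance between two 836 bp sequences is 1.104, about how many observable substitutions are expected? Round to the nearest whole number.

Invert JC69: p = (3/4)(1 − e^(−4d/3)) = 0.75 × (1 − e^(-1.472)) = 0.75 × (1 − 0.229466) = 0.577901.
Expected differing sites = pL ≈ 0.577901 × 836 = 483.125236 ≈ 483.

483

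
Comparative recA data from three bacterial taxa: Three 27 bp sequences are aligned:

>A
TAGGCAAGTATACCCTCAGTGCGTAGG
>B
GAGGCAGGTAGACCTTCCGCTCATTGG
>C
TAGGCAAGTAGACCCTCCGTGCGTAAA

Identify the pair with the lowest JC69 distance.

A and C

A–B: 9/27 differ, p = 0.333, d = 0.441.
A–C: 4/27 differ, p = 0.148, d = 0.165.
B–C: 9/27 differ, p = 0.333, d = 0.441.
The smallest distance is between A and C.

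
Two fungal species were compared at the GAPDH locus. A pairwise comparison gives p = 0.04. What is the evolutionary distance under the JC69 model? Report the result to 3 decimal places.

d = −(3/4) ln(1 − 4p/3) = −0.75 ln(1 − 0.053333) = −0.75 ln(0.946667)
  = −0.75 × (-0.054808) = 0.041106 substitutions/site.

0.041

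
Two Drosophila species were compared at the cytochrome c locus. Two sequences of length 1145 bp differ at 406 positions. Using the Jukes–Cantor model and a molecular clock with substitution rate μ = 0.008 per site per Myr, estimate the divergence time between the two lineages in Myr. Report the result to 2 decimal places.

p = 406/1145 ≈ 0.354585.
d = −(3/4) ln(1 − 4p/3) = −0.75 ln(1 − 0.47278) = −0.75 ln(0.52722)
  = −0.75 × (-0.640137) = 0.480103 substitutions/site.
Under a molecular clock d = 2μt, so t = d/(2μ) = 0.480103 / (2 × 0.008) = 30.01 Myr.

30.01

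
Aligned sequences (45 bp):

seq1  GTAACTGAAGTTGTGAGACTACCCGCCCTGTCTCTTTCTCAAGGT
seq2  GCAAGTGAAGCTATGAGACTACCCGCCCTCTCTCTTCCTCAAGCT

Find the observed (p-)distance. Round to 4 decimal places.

0.1556

The sequences differ at 7 of 45 positions (sites 2, 5, 11, 13, 30, 37, 44).
p = 7/45 = 0.155555… ≈ 0.1556 (to 4 d.p.).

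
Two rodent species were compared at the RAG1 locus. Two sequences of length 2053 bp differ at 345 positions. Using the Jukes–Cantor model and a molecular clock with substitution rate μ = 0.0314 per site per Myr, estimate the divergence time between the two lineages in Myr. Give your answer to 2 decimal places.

p = 345/2053 ≈ 0.168047.
d = −(3/4) ln(1 − 4p/3) = −0.75 ln(1 − 0.224063) = −0.75 ln(0.775937)
  = −0.75 × (-0.253684) = 0.190263 substitutions/site.
Under a molecular clock d = 2μt, so t = d/(2μ) = 0.190263 / (2 × 0.0314) = 3.03 Myr.

3.03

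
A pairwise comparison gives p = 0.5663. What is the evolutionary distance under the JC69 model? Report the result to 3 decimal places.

1.055

d = −(3/4) ln(1 − 4p/3) = −0.75 ln(1 − 0.755067) = −0.75 ln(0.244933)
  = −0.75 × (-1.406771) = 1.055078 substitutions/site.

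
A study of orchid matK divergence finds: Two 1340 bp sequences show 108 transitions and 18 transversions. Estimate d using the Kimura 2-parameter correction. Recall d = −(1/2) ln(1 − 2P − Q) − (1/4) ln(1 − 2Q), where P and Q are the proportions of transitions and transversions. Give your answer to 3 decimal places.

0.103

P = 108/1340 ≈ 0.080597 and Q = 18/1340 ≈ 0.013433.
Under the Kimura two-parameter model, d = −½ ln(1 − 2P − Q) − ¼ ln(1 − 2Q).
1 − 2P − Q = 0.825373, giving −½ ln(0.825373) = 0.095960.
1 − 2Q = 0.973134, giving −¼ ln(0.973134) = 0.006808.
d = 0.095960 + 0.006808 = 0.102768.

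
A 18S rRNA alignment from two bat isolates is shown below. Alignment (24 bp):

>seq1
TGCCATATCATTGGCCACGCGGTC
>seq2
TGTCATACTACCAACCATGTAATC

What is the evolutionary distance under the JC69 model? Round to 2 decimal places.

The sequences differ at 11 of 24 sites, so p = 11/24 ≈ 0.458333.
d = −(3/4) ln(1 − 4p/3) = −0.75 ln(1 − 0.611111) = −0.75 ln(0.388889)
  = −0.75 × (-0.944461) = 0.708346 substitutions/site.

0.71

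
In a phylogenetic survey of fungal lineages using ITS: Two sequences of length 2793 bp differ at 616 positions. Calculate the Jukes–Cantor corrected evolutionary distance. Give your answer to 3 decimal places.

0.261

p = 616/2793 ≈ 0.220551.
d = −(3/4) ln(1 − 4p/3) = −0.75 ln(1 − 0.294068) = −0.75 ln(0.705932)
  = −0.75 × (-0.348236) = 0.261177 substitutions/site.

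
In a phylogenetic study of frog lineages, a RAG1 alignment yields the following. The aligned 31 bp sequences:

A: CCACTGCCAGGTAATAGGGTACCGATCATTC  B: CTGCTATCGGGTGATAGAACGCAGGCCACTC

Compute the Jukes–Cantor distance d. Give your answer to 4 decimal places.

0.6913

The sequences differ at 14 of 31 sites, so p = 14/31 ≈ 0.451613.
d = −(3/4) ln(1 − 4p/3) = −0.75 ln(1 − 0.602151) = −0.75 ln(0.397849)
  = −0.75 × (-0.921683) = 0.691262 substitutions/site.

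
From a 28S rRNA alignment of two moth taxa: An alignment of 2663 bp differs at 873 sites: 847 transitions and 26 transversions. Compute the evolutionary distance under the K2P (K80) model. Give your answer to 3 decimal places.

0.524

P = 847/2663 ≈ 0.318062 and Q = 26/2663 ≈ 0.009763.
Under the Kimura two-parameter model, d = −½ ln(1 − 2P − Q) − ¼ ln(1 − 2Q).
1 − 2P − Q = 0.354113, giving −½ ln(0.354113) = 0.519070.
1 − 2Q = 0.980474, giving −¼ ln(0.980474) = 0.004930.
d = 0.519070 + 0.004930 = 0.524000.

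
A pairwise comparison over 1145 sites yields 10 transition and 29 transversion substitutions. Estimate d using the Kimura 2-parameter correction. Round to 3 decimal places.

0.035

P = 10/1145 ≈ 0.008734 and Q = 29/1145 ≈ 0.025328.
Under the Kimura two-parameter model, d = −½ ln(1 − 2P − Q) − ¼ ln(1 − 2Q).
1 − 2P − Q = 0.957204, giving −½ ln(0.957204) = 0.021869.
1 − 2Q = 0.949344, giving −¼ ln(0.949344) = 0.012996.
d = 0.021869 + 0.012996 = 0.034865.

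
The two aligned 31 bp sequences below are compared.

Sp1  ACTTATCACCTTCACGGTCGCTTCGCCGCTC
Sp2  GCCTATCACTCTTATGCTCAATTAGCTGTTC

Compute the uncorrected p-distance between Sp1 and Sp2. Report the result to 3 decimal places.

0.387

The sequences differ at 12 of 31 positions.
p = 12/31 = 0.387096… ≈ 0.387 (to 3 d.p.).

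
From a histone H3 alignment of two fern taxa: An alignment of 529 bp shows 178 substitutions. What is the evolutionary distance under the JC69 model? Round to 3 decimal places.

p = 178/529 ≈ 0.336484.
d = −(3/4) ln(1 − 4p/3) = −0.75 ln(1 − 0.448645) = −0.75 ln(0.551355)
  = −0.75 × (-0.595376) = 0.446532 substitutions/site.

0.447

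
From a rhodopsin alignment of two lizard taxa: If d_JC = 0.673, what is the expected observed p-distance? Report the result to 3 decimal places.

0.444

p = (3/4)(1 − e^(−4d/3)) = 0.75 × (1 − e^(-0.897333)) = 0.75 × (1 − 0.407655) = 0.444259.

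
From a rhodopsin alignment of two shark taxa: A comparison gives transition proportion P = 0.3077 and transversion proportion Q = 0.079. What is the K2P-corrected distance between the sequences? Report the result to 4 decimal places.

0.6357

Under the Kimura two-parameter model, d = −½ ln(1 − 2P − Q) − ¼ ln(1 − 2Q).
1 − 2P − Q = 0.3056, giving −½ ln(0.3056) = 0.592739.
1 − 2Q = 0.842, giving −¼ ln(0.842) = 0.042994.
d = 0.592739 + 0.042994 = 0.635733.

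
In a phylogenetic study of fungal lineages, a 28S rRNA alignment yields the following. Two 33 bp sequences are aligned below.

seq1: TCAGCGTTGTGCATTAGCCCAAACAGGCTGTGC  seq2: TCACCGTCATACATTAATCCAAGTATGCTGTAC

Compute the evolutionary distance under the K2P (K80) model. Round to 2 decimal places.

0.43

Of 33 sites, 8 differences are transitions and 2 are transversions, so P = 8/33 ≈ 0.242424 and Q = 2/33 ≈ 0.060606.
Under the Kimura two-parameter model, d = −½ ln(1 − 2P − Q) − ¼ ln(1 − 2Q).
1 − 2P − Q = 0.454546, giving −½ ln(0.454546) = 0.394228.
1 − 2Q = 0.878788, giving −¼ ln(0.878788) = 0.032303.
d = 0.394228 + 0.032303 = 0.426531.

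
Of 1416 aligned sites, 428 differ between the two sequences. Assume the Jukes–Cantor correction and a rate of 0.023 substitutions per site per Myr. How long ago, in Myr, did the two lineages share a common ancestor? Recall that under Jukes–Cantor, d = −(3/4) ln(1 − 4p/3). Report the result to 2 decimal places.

8.41

p = 428/1416 ≈ 0.30226.
d = −(3/4) ln(1 − 4p/3) = −0.75 ln(1 − 0.403013) = −0.75 ln(0.596987)
  = −0.75 × (-0.515860) = 0.386895 substitutions/site.
Under a molecular clock d = 2μt, so t = d/(2μ) = 0.386895 / (2 × 0.023) = 8.41 Myr.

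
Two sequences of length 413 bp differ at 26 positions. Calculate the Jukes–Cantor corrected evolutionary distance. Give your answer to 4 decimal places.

p = 26/413 ≈ 0.062954.
d = −(3/4) ln(1 − 4p/3) = −0.75 ln(1 − 0.083939) = −0.75 ln(0.916061)
  = −0.75 × (-0.087672) = 0.065754 substitutions/site.

0.0658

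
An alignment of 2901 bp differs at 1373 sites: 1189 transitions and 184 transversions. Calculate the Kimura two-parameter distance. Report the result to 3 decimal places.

1.107

P = 1189/2901 ≈ 0.409859 and Q = 184/2901 ≈ 0.063426.
Under the Kimura two-parameter model, d = −½ ln(1 − 2P − Q) − ¼ ln(1 − 2Q).
1 − 2P − Q = 0.116856, giving −½ ln(0.116856) = 1.073406.
1 − 2Q = 0.873148, giving −¼ ln(0.873148) = 0.033913.
d = 1.073406 + 0.033913 = 1.107319.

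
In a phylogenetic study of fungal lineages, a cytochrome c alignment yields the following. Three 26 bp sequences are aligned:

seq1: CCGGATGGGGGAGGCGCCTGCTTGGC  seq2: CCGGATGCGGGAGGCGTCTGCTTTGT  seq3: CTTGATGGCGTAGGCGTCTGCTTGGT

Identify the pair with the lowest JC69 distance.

seq1–seq2: 4/26 differ, p = 0.154, d = 0.172.
seq1–seq3: 6/26 differ, p = 0.231, d = 0.276.
seq2–seq3: 6/26 differ, p = 0.231, d = 0.276.
The smallest distance is between seq1 and seq2.

seq1 and seq2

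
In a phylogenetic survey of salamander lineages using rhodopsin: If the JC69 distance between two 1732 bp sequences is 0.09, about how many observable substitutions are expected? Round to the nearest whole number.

Invert JC69: p = (3/4)(1 − e^(−4d/3)) = 0.75 × (1 − e^(-0.12)) = 0.75 × (1 − 0.886920) = 0.084810.
Expected differing sites = pL ≈ 0.084810 × 1732 = 146.89092 ≈ 147.

147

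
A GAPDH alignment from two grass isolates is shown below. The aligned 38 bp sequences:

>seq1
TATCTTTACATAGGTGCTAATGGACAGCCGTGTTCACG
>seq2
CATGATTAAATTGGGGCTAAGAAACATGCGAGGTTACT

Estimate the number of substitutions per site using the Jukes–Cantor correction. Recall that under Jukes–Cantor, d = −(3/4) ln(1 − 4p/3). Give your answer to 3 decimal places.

The sequences differ at 15 of 38 sites, so p = 15/38 ≈ 0.394737.
d = −(3/4) ln(1 − 4p/3) = −0.75 ln(1 − 0.526316) = −0.75 ln(0.473684)
  = −0.75 × (-0.747215) = 0.560411 substitutions/site.

0.560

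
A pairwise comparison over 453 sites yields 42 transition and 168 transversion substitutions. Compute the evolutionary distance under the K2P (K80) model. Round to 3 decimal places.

P = 42/453 ≈ 0.092715 and Q = 168/453 ≈ 0.370861.
Under the Kimura two-parameter model, d = −½ ln(1 − 2P − Q) − ¼ ln(1 − 2Q).
1 − 2P − Q = 0.443709, giving −½ ln(0.443709) = 0.406293.
1 − 2Q = 0.258278, giving −¼ ln(0.258278) = 0.338430.
d = 0.406293 + 0.338430 = 0.744723.

0.745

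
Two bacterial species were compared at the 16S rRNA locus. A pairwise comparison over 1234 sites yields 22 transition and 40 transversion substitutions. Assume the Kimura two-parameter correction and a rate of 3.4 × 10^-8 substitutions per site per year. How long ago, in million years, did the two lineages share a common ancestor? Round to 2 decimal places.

P = 22/1234 ≈ 0.017828 and Q = 40/1234 ≈ 0.032415.
Under the Kimura two-parameter model, d = −½ ln(1 − 2P − Q) − ¼ ln(1 − 2Q).
1 − 2P − Q = 0.931929, giving −½ ln(0.931929) = 0.035249.
1 − 2Q = 0.93517, giving −¼ ln(0.93517) = 0.016757.
d = 0.035249 + 0.016757 = 0.052006.
Under a molecular clock d = 2μt, so t = d/(2μ) = 0.052006 / (2 × 3.4 × 10^-8) = 0.76 million years.

0.76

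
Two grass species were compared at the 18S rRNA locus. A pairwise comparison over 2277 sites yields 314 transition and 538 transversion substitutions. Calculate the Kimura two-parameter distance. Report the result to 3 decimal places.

P = 314/2277 ≈ 0.137901 and Q = 538/2277 ≈ 0.236276.
Under the Kimura two-parameter model, d = −½ ln(1 − 2P − Q) − ¼ ln(1 − 2Q).
1 − 2P − Q = 0.487922, giving −½ ln(0.487922) = 0.358800.
1 − 2Q = 0.527448, giving −¼ ln(0.527448) = 0.159926.
d = 0.358800 + 0.159926 = 0.518726.

0.519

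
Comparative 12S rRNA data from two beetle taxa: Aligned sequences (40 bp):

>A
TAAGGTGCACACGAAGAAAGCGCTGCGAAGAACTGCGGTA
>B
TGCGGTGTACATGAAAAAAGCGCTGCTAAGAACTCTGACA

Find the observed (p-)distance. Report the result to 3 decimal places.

0.250

The sequences differ at 10 of 40 positions (sites 2, 3, 8, 12, 16, 27, 35, 36, 38, 39).
p = 10/40 = 0.250.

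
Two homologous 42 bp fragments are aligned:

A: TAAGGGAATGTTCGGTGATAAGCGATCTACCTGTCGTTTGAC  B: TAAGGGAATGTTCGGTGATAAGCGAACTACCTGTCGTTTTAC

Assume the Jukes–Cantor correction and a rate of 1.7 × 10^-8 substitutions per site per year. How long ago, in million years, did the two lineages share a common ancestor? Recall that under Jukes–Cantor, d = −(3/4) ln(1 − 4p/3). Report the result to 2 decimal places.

The sequences differ at 2 of 42 sites (26, 40), so p = 2/42 ≈ 0.047619.
d = −(3/4) ln(1 − 4p/3) = −0.75 ln(1 − 0.063492) = −0.75 ln(0.936508)
  = −0.75 × (-0.065597) = 0.049198 substitutions/site.
Under a molecular clock d = 2μt, so t = d/(2μ) = 0.049198 / (2 × 1.7 × 10^-8) = 1.45 million years.

1.45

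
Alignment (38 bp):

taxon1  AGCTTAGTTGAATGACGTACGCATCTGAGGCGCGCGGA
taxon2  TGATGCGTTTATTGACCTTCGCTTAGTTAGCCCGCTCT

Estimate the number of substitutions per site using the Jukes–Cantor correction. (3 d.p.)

0.749

The sequences differ at 18 of 38 sites, so p = 18/38 ≈ 0.473684.
d = −(3/4) ln(1 − 4p/3) = −0.75 ln(1 − 0.631579) = −0.75 ln(0.368421)
  = −0.75 × (-0.998529) = 0.748897 substitutions/site.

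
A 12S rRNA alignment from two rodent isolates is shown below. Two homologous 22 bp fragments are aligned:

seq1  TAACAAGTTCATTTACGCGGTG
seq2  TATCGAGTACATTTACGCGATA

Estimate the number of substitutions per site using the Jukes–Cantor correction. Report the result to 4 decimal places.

The sequences differ at 5 of 22 sites (3, 5, 9, 20, 22), so p = 5/22 ≈ 0.227273.
d = −(3/4) ln(1 − 4p/3) = −0.75 ln(1 − 0.303031) = −0.75 ln(0.696969)
  = −0.75 × (-0.361014) = 0.270761 substitutions/site.

0.2708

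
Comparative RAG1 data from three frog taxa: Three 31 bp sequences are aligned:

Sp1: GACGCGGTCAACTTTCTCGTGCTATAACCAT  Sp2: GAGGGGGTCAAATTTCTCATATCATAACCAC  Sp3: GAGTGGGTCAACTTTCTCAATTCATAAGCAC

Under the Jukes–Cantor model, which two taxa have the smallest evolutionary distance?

Sp2 and Sp3

Sp1–Sp2: 8/31 differ, p = 0.258, d = 0.316.
Sp1–Sp3: 10/31 differ, p = 0.323, d = 0.422.
Sp2–Sp3: 5/31 differ, p = 0.161, d = 0.182.
The smallest distance is between Sp2 and Sp3.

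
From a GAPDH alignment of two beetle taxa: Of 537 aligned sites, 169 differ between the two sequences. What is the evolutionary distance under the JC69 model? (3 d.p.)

0.408

p = 169/537 ≈ 0.314711.
d = −(3/4) ln(1 − 4p/3) = −0.75 ln(1 − 0.419615) = −0.75 ln(0.580385)
  = −0.75 × (-0.544064) = 0.408048 substitutions/site.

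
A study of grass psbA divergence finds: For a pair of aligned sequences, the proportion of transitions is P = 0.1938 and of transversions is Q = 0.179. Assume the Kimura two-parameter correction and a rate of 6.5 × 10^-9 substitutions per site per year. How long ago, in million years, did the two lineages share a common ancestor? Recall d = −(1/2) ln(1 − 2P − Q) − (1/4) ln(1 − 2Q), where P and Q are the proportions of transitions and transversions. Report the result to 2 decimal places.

40.68

Under the Kimura two-parameter model, d = −½ ln(1 − 2P − Q) − ¼ ln(1 − 2Q).
1 − 2P − Q = 0.4334, giving −½ ln(0.4334) = 0.418047.
1 − 2Q = 0.642, giving −¼ ln(0.642) = 0.110792.
d = 0.418047 + 0.110792 = 0.528839.
Under a molecular clock d = 2μt, so t = d/(2μ) = 0.528839 / (2 × 6.5 × 10^-9) = 40.68 million years.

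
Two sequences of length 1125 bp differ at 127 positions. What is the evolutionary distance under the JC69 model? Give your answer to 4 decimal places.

p = 127/1125 ≈ 0.112889.
d = −(3/4) ln(1 − 4p/3) = −0.75 ln(1 − 0.150519) = −0.75 ln(0.849481)
  = −0.75 × (-0.163130) = 0.122348 substitutions/site.

0.1223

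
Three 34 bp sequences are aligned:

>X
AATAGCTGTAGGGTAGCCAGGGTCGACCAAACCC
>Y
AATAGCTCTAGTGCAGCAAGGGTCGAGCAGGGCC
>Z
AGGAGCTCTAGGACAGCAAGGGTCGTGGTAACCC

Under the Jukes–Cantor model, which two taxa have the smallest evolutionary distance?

X–Y: 8/34 differ, p = 0.235, d = 0.282.
X–Z: 10/34 differ, p = 0.294, d = 0.373.
Y–Z: 10/34 differ, p = 0.294, d = 0.373.
The smallest distance is between X and Y.

X and Y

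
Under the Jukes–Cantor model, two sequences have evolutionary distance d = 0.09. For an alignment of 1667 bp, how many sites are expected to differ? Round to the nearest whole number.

141

Invert JC69: p = (3/4)(1 − e^(−4d/3)) = 0.75 × (1 − e^(-0.12)) = 0.75 × (1 − 0.886920) = 0.084810.
Expected differing sites = pL ≈ 0.084810 × 1667 = 141.37827 ≈ 141.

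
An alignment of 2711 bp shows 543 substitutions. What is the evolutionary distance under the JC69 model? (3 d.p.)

p = 543/2711 ≈ 0.200295.
d = −(3/4) ln(1 − 4p/3) = −0.75 ln(1 − 0.26706) = −0.75 ln(0.73294)
  = −0.75 × (-0.310691) = 0.233018 substitutions/site.

0.233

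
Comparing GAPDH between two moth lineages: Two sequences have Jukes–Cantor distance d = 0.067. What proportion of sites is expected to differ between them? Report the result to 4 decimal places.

p = (3/4)(1 − e^(−4d/3)) = 0.75 × (1 − e^(-0.089333)) = 0.75 × (1 − 0.914541) = 0.064094.

0.0641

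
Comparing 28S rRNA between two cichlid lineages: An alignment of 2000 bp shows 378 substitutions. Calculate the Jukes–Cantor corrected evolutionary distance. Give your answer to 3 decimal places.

0.218

p = 378/2000 = 0.189.
d = −(3/4) ln(1 − 4p/3) = −0.75 ln(1 − 0.252) = −0.75 ln(0.748)
  = −0.75 × (-0.290352) = 0.217764 substitutions/site.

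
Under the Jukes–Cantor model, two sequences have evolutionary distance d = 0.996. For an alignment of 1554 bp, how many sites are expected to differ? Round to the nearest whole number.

Invert JC69: p = (3/4)(1 − e^(−4d/3)) = 0.75 × (1 − e^(-1.328)) = 0.75 × (1 − 0.265007) = 0.551245.
Expected differing sites = pL ≈ 0.551245 × 1554 = 856.63473 ≈ 857.

857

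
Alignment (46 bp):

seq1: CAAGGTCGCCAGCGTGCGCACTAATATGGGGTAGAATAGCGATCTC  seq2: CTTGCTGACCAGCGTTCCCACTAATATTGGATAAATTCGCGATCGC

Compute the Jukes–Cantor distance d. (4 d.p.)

0.3547

The sequences differ at 13 of 46 sites, so p = 13/46 ≈ 0.282609.
d = −(3/4) ln(1 − 4p/3) = −0.75 ln(1 − 0.376812) = −0.75 ln(0.623188)
  = −0.75 × (-0.472907) = 0.354680 substitutions/site.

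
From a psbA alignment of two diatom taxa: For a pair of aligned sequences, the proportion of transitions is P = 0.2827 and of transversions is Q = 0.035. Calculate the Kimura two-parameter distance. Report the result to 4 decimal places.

0.4768

Under the Kimura two-parameter model, d = −½ ln(1 − 2P − Q) − ¼ ln(1 − 2Q).
1 − 2P − Q = 0.3996, giving −½ ln(0.3996) = 0.458646.
1 − 2Q = 0.93, giving −¼ ln(0.93) = 0.018143.
d = 0.458646 + 0.018143 = 0.476789.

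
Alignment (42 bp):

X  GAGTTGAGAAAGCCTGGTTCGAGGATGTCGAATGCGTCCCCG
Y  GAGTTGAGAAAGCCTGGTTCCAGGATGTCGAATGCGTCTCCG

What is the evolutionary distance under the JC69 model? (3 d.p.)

0.049

The sequences differ at 2 of 42 sites (21, 39), so p = 2/42 ≈ 0.047619.
d = −(3/4) ln(1 − 4p/3) = −0.75 ln(1 − 0.063492) = −0.75 ln(0.936508)
  = −0.75 × (-0.065597) = 0.049198 substitutions/site.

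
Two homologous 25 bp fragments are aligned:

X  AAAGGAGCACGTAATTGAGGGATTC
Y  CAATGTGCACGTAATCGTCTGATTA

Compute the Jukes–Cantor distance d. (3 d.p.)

The sequences differ at 8 of 25 sites (1, 4, 6, 16, 18, 19, 20, 25), so p = 8/25 = 0.32.
d = −(3/4) ln(1 − 4p/3) = −0.75 ln(1 − 0.426667) = −0.75 ln(0.573333)
  = −0.75 × (-0.556289) = 0.417217 substitutions/site.

0.417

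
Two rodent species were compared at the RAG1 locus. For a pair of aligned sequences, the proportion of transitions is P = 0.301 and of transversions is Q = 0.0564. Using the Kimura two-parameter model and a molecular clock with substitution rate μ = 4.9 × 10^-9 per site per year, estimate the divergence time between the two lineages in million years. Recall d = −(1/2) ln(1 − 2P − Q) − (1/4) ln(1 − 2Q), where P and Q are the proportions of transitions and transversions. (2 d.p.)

57.85

Under the Kimura two-parameter model, d = −½ ln(1 − 2P − Q) − ¼ ln(1 − 2Q).
1 − 2P − Q = 0.3416, giving −½ ln(0.3416) = 0.537057.
1 − 2Q = 0.8872, giving −¼ ln(0.8872) = 0.029921.
d = 0.537057 + 0.029921 = 0.566978.
Under a molecular clock d = 2μt, so t = d/(2μ) = 0.566978 / (2 × 4.9 × 10^-9) = 57.85 million years.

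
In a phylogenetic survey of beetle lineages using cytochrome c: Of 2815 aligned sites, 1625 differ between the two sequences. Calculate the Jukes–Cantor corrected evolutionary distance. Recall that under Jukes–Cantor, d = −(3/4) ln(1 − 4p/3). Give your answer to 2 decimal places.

p = 1625/2815 ≈ 0.577265.
d = −(3/4) ln(1 − 4p/3) = −0.75 ln(1 − 0.769687) = −0.75 ln(0.230313)
  = −0.75 × (-1.468316) = 1.101237 substitutions/site.

1.10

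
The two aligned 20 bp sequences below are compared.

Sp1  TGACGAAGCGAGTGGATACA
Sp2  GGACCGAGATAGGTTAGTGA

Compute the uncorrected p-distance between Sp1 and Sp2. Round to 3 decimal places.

0.550

The sequences differ at 11 of 20 positions.
p = 11/20 = 0.550.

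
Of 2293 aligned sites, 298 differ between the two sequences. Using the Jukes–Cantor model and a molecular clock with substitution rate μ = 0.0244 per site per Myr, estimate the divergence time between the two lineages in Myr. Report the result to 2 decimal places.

2.92

p = 298/2293 ≈ 0.129961.
d = −(3/4) ln(1 − 4p/3) = −0.75 ln(1 − 0.173281) = −0.75 ln(0.826719)
  = −0.75 × (-0.190290) = 0.142718 substitutions/site.
Under a molecular clock d = 2μt, so t = d/(2μ) = 0.142718 / (2 × 0.0244) = 2.92 Myr.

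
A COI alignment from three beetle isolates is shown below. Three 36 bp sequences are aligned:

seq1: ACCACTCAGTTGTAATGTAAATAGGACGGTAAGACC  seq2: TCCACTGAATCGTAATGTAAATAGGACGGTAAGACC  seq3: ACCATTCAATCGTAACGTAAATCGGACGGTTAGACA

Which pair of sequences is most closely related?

seq1 and seq2

seq1–seq2: 4/36 differ, p = 0.111, d = 0.120.
seq1–seq3: 7/36 differ, p = 0.194, d = 0.225.
seq2–seq3: 7/36 differ, p = 0.194, d = 0.225.
The smallest distance is between seq1 and seq2.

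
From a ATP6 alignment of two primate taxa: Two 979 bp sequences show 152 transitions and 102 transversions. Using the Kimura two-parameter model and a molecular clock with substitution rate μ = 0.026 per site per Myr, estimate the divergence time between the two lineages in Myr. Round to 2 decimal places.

P = 152/979 ≈ 0.15526 and Q = 102/979 ≈ 0.104188.
Under the Kimura two-parameter model, d = −½ ln(1 − 2P − Q) − ¼ ln(1 − 2Q).
1 − 2P − Q = 0.585292, giving −½ ln(0.585292) = 0.267822.
1 − 2Q = 0.791624, giving −¼ ln(0.791624) = 0.058417.
d = 0.267822 + 0.058417 = 0.326239.
Under a molecular clock d = 2μt, so t = d/(2μ) = 0.326239 / (2 × 0.026) = 6.27 Myr.

6.27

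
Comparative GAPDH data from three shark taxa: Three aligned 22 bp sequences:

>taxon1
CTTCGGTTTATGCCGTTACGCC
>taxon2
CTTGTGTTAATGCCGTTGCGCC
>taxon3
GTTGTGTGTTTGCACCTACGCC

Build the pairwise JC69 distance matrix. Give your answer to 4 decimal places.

taxon1–taxon2: 4/22 sites differ → p ≈ 0.181818, d = −0.75 ln(1 − 0.242424) = 0.208224 ≈ 0.2082.
taxon1–taxon3: 8/22 sites differ → p ≈ 0.363636, d = −0.75 ln(1 − 0.484848) = 0.497470 ≈ 0.4975.
taxon2–taxon3: 8/22 sites differ → p ≈ 0.363636, d = −0.75 ln(1 − 0.484848) = 0.497470 ≈ 0.4975.

d(taxon1,taxon2) = 0.2082, d(taxon1,taxon3) = 0.4975, d(taxon2,taxon3) = 0.4975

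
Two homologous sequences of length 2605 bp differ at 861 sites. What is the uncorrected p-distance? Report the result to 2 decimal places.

0.33

p = 861/2605 = 0.330518… ≈ 0.33 (to 2 d.p.).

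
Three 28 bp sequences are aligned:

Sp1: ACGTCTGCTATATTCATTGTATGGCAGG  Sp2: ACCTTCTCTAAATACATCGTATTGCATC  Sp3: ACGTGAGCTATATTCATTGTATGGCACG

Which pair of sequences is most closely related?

Sp1–Sp2: 10/28 differ, p = 0.357, d = 0.485.
Sp1–Sp3: 3/28 differ, p = 0.107, d = 0.116.
Sp2–Sp3: 10/28 differ, p = 0.357, d = 0.485.
The smallest distance is between Sp1 and Sp3.

Sp1 and Sp3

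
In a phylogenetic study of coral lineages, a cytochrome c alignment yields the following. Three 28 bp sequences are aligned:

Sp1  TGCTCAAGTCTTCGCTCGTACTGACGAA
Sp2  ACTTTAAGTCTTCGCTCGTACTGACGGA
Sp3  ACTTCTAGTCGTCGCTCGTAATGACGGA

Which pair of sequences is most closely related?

Sp1–Sp2: 5/28 differ, p = 0.179, d = 0.204.
Sp1–Sp3: 7/28 differ, p = 0.250, d = 0.304.
Sp2–Sp3: 4/28 differ, p = 0.143, d = 0.158.
The smallest distance is between Sp2 and Sp3.

Sp2 and Sp3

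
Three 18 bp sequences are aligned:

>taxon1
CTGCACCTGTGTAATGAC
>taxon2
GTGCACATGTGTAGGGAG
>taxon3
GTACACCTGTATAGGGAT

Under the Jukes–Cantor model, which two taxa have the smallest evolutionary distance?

taxon2 and taxon3

taxon1–taxon2: 5/18 differ, p = 0.278, d = 0.347.
taxon1–taxon3: 6/18 differ, p = 0.333, d = 0.441.
taxon2–taxon3: 4/18 differ, p = 0.222, d = 0.264.
The smallest distance is between taxon2 and taxon3.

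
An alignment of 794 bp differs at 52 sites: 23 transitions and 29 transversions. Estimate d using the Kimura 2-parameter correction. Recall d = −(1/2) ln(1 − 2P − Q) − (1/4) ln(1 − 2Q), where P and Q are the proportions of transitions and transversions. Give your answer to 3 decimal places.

P = 23/794 ≈ 0.028967 and Q = 29/794 ≈ 0.036524.
Under the Kimura two-parameter model, d = −½ ln(1 − 2P − Q) − ¼ ln(1 − 2Q).
1 − 2P − Q = 0.905542, giving −½ ln(0.905542) = 0.049611.
1 − 2Q = 0.926952, giving −¼ ln(0.926952) = 0.018963.
d = 0.049611 + 0.018963 = 0.068574.

0.069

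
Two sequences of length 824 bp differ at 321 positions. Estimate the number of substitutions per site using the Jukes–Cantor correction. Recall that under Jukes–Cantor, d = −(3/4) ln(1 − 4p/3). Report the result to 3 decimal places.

p = 321/824 ≈ 0.389563.
d = −(3/4) ln(1 − 4p/3) = −0.75 ln(1 − 0.519417) = −0.75 ln(0.480583)
  = −0.75 × (-0.732755) = 0.549566 substitutions/site.

0.550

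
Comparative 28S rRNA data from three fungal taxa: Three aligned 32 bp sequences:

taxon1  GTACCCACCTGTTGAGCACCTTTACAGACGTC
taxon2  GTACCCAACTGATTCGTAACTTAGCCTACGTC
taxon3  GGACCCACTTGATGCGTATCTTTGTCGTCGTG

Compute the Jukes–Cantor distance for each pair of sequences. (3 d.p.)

taxon1–taxon2: 10/32 sites differ → p = 0.3125, d = −0.75 ln(1 − 0.416667) = 0.404248 ≈ 0.404.
taxon1–taxon3: 11/32 sites differ → p = 0.34375, d = −0.75 ln(1 − 0.458333) = 0.459828 ≈ 0.460.
taxon2–taxon3: 10/32 sites differ → p = 0.3125, d = −0.75 ln(1 − 0.416667) = 0.404248 ≈ 0.404.

d(taxon1,taxon2) = 0.404, d(taxon1,taxon3) = 0.460, d(taxon2,taxon3) = 0.404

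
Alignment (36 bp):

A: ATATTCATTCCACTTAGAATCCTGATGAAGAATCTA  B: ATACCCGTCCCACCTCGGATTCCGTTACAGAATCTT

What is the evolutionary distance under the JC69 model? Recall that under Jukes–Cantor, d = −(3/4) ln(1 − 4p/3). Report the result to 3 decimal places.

0.493

The sequences differ at 13 of 36 sites, so p = 13/36 ≈ 0.361111.
d = −(3/4) ln(1 − 4p/3) = −0.75 ln(1 − 0.481481) = −0.75 ln(0.518519)
  = −0.75 × (-0.656779) = 0.492584 substitutions/site.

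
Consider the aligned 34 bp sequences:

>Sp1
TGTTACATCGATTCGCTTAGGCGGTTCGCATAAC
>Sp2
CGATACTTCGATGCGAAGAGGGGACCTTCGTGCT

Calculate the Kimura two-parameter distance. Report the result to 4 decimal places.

0.8530

Of 34 sites, 8 differences are transitions and 9 are transversions, so P = 8/34 ≈ 0.235294 and Q = 9/34 ≈ 0.264706.
Under the Kimura two-parameter model, d = −½ ln(1 − 2P − Q) − ¼ ln(1 − 2Q).
1 − 2P − Q = 0.264706, giving −½ ln(0.264706) = 0.664568.
1 − 2Q = 0.470588, giving −¼ ln(0.470588) = 0.188443.
d = 0.664568 + 0.188443 = 0.853011.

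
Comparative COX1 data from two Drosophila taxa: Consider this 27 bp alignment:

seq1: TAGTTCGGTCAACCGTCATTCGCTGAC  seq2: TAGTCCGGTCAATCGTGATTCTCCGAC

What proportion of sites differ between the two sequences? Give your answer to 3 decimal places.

0.185

The sequences differ at 5 of 27 positions (sites 5, 13, 17, 22, 24).
p = 5/27 = 0.185185… ≈ 0.185 (to 3 d.p.).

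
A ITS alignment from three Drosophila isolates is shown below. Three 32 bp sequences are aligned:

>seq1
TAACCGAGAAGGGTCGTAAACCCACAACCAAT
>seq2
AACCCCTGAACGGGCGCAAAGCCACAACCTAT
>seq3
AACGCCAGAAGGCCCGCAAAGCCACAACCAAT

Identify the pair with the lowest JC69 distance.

seq1–seq2: 9/32 differ, p = 0.281, d = 0.353.
seq1–seq3: 8/32 differ, p = 0.250, d = 0.304.
seq2–seq3: 6/32 differ, p = 0.188, d = 0.216.
The smallest distance is between seq2 and seq3.

seq2 and seq3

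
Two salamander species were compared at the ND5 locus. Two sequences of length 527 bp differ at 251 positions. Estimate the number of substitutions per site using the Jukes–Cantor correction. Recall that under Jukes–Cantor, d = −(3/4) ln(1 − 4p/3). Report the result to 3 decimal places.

p = 251/527 ≈ 0.476281.
d = −(3/4) ln(1 − 4p/3) = −0.75 ln(1 − 0.635041) = −0.75 ln(0.364959)
  = −0.75 × (-1.007970) = 0.755978 substitutions/site.

0.756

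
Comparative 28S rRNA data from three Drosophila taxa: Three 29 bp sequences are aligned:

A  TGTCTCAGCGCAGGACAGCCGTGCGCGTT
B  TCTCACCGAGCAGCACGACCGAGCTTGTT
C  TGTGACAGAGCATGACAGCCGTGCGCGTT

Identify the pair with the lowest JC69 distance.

A–B: 10/29 differ, p = 0.345, d = 0.462.
A–C: 4/29 differ, p = 0.138, d = 0.152.
B–C: 10/29 differ, p = 0.345, d = 0.462.
The smallest distance is between A and C.

A and C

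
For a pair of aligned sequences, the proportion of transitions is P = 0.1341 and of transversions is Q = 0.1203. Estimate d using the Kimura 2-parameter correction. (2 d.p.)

Under the Kimura two-parameter model, d = −½ ln(1 − 2P − Q) − ¼ ln(1 − 2Q).
1 − 2P − Q = 0.6115, giving −½ ln(0.6115) = 0.245920.
1 − 2Q = 0.7594, giving −¼ ln(0.7594) = 0.068807.
d = 0.245920 + 0.068807 = 0.314727.

0.31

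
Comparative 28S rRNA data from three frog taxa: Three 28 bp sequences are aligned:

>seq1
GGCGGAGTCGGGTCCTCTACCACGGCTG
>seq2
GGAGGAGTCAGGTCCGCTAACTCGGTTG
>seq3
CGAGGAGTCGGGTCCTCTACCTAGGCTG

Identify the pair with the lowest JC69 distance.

seq1 and seq3

seq1–seq2: 6/28 differ, p = 0.214, d = 0.252.
seq1–seq3: 4/28 differ, p = 0.143, d = 0.158.
seq2–seq3: 6/28 differ, p = 0.214, d = 0.252.
The smallest distance is between seq1 and seq3.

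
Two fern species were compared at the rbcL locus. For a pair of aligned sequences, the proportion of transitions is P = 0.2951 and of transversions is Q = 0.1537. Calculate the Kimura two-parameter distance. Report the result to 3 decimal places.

Under the Kimura two-parameter model, d = −½ ln(1 − 2P − Q) − ¼ ln(1 − 2Q).
1 − 2P − Q = 0.2561, giving −½ ln(0.2561) = 0.681094.
1 − 2Q = 0.6926, giving −¼ ln(0.6926) = 0.091826.
d = 0.681094 + 0.091826 = 0.772920.

0.773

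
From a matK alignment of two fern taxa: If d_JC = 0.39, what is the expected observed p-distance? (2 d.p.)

0.30

p = (3/4)(1 − e^(−4d/3)) = 0.75 × (1 − e^(-0.52)) = 0.75 × (1 − 0.594521) = 0.304109.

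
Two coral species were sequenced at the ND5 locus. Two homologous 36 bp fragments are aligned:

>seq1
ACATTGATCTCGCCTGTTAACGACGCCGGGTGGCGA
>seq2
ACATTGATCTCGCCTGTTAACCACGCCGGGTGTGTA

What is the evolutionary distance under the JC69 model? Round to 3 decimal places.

0.120

The sequences differ at 4 of 36 sites (22, 33, 34, 35), so p = 4/36 ≈ 0.111111.
d = −(3/4) ln(1 − 4p/3) = −0.75 ln(1 − 0.148148) = −0.75 ln(0.851852)
  = −0.75 × (-0.160342) = 0.120257 substitutions/site.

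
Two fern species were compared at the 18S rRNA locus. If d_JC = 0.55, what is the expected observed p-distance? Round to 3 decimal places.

p = (3/4)(1 − e^(−4d/3)) = 0.75 × (1 − e^(-0.733333)) = 0.75 × (1 − 0.480305) = 0.389771.

0.390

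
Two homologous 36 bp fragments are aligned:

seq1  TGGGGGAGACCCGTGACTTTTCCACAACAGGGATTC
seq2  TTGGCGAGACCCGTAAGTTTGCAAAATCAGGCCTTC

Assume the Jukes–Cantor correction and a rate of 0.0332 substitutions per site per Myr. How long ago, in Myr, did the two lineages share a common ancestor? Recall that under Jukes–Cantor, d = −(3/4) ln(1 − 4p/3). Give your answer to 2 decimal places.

The sequences differ at 10 of 36 sites (2, 5, 15, 17, 21, 23, 25, 27, 32, 33), so p = 10/36 ≈ 0.277778.
d = −(3/4) ln(1 − 4p/3) = −0.75 ln(1 − 0.370371) = −0.75 ln(0.629629)
  = −0.75 × (-0.462625) = 0.346969 substitutions/site.
Under a molecular clock d = 2μt, so t = d/(2μ) = 0.346969 / (2 × 0.0332) = 5.23 Myr.

5.23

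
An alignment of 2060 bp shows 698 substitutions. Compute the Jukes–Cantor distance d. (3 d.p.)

0.451

p = 698/2060 ≈ 0.338835.
d = −(3/4) ln(1 − 4p/3) = −0.75 ln(1 − 0.45178) = −0.75 ln(0.54822)
  = −0.75 × (-0.601079) = 0.450809 substitutions/site.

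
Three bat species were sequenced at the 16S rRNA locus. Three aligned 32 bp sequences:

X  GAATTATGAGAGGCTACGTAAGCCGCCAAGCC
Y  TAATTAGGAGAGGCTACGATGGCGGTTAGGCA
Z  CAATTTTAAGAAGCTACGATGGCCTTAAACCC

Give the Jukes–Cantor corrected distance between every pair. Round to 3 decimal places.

X–Y: 10/32 sites differ → p = 0.3125, d = −0.75 ln(1 − 0.416667) = 0.404248 ≈ 0.404.
X–Z: 11/32 sites differ → p = 0.34375, d = −0.75 ln(1 − 0.458333) = 0.459828 ≈ 0.460.
Y–Z: 11/32 sites differ → p = 0.34375, d = −0.75 ln(1 − 0.458333) = 0.459828 ≈ 0.460.

d(X,Y) = 0.404, d(X,Z) = 0.460, d(Y,Z) = 0.460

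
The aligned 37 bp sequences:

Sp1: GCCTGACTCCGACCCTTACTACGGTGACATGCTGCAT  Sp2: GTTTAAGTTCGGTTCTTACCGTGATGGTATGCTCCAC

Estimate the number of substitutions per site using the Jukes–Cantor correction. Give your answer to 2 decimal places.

0.64

The sequences differ at 16 of 37 sites, so p = 16/37 ≈ 0.432432.
d = −(3/4) ln(1 − 4p/3) = −0.75 ln(1 − 0.576576) = −0.75 ln(0.423424)
  = −0.75 × (-0.859381) = 0.644536 substitutions/site.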